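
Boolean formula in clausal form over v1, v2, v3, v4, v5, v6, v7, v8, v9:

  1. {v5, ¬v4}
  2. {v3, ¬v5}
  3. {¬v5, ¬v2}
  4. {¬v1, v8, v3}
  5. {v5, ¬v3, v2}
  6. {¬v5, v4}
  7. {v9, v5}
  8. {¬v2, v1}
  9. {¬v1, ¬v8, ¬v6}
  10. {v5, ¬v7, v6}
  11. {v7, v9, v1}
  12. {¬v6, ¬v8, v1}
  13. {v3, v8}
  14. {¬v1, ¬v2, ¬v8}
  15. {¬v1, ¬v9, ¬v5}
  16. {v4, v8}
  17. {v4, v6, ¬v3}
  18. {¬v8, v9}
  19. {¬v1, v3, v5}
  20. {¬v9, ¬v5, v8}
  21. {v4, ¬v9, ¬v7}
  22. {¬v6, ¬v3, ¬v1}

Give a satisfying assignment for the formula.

v1=False, v2=False, v3=True, v4=True, v5=True, v6=False, v7=True, v8=True, v9=True

Set v1 = False and propagate.
  then v2 is forced to False.
For the remaining variables, v3 = True, v4 = True, v5 = True, v6 = False, v7 = True, v8 = True, v9 = True works.
Every clause has at least one true literal under this assignment.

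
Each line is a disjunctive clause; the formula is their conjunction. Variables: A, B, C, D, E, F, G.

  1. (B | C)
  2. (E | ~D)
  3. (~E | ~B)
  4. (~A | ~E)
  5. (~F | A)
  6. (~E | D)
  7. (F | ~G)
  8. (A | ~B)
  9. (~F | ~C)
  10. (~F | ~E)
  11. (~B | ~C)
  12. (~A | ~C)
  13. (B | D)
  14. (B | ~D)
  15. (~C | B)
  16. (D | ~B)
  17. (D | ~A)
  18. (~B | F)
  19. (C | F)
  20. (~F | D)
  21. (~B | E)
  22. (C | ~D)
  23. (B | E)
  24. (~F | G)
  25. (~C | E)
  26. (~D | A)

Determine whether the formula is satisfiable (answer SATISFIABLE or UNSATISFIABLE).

UNSATISFIABLE

B = True:
  propagation gives E=False; an empty clause results — contradiction.
B = False:
  propagation gives C=True; an empty clause results — contradiction.
Every branch closes, so no satisfying assignment exists.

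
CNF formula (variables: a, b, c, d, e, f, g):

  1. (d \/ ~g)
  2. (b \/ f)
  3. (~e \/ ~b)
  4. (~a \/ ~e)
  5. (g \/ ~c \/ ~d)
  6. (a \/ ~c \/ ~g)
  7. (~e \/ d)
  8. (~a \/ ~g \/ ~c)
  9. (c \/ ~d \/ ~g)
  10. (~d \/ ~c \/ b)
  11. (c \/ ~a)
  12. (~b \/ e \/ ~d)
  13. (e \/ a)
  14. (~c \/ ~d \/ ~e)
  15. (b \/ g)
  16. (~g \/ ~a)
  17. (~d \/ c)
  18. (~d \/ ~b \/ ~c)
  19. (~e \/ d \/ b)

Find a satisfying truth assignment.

f occurs only positively in the remaining clauses — set f = True.
Try a = True.
  then e is forced to False.
  then c is forced to True.
  then g is forced to False.
  then d is forced to False.
  then b is forced to True.
Every clause has at least one true literal under this assignment.

a=T  b=T  c=T  d=F  e=F  f=T  g=F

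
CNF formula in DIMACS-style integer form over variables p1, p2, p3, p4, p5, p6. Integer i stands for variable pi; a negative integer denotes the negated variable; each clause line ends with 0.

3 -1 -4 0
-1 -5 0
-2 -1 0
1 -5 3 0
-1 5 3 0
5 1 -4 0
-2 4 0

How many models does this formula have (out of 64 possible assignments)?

Split on p1, then p5.
  p1=T, p5=T: a clause becomes empty — 0.
  p1=T, p5=F: remaining (p2,p3,p4,p6) ∈ {(F,T,F,F); (F,T,F,T); (F,T,T,F); (F,T,T,T)} — 4.
  p1=F, p5=T: p6 free; 3 ways for (p2,p3,p4) × 2^1 = 6.
  p1=F, p5=F: remaining (p2,p3,p4,p6) ∈ {(F,F,F,F); (F,F,F,T); (F,T,F,F); (F,T,F,T)} — 4.
Total: 0 + 4 + 6 + 4 = 14.

14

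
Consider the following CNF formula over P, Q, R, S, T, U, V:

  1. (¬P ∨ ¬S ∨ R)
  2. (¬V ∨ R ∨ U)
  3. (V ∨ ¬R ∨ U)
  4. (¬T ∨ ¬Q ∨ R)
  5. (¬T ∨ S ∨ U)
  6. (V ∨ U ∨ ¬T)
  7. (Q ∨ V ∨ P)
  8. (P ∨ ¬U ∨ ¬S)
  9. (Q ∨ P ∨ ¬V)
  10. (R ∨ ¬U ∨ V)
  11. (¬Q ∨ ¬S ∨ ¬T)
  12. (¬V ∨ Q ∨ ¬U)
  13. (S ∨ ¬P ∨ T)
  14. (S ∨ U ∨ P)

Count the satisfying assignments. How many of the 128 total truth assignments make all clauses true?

17

Case analysis on U and V:
  U=1, V=1: 5 of the 32 assignments to (P,Q,R,S,T) work.
  U=1, V=0: 7 of the 32 assignments to (P,Q,R,S,T) work.
  U=0, V=1: remaining (P,Q,R,S,T) ∈ {(0,1,1,1,0); (1,0,1,1,0); (1,0,1,1,1); (1,1,1,1,0)} — 4.
  U=0, V=0: remaining (P,Q,R,S,T) ∈ {(0,1,0,1,0)} — 1.
Total: 5 + 7 + 4 + 1 = 17.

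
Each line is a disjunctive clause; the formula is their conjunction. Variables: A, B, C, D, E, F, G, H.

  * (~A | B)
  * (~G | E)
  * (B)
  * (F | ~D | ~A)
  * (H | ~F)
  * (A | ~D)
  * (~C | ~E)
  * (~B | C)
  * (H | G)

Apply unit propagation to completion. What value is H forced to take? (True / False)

(B) stands alone — B = True.
From (~B | C) and B = True: C = True.
(~C | ~E): since C = True, the clause reduces to (~E). E = False.
From (~G | E) and E = False: G = False.
In (G | H), G is now false; H must hold, so H = True.

True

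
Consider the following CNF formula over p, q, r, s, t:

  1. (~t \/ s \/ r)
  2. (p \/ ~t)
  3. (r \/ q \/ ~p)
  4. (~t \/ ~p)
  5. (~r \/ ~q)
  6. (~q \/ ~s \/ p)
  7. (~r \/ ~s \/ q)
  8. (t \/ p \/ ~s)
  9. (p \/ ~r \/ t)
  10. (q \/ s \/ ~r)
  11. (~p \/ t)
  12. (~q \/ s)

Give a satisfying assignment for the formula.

p=F  q=F  r=F  s=F  t=F

Check each clause:
  1. (~t \/ r \/ s) — ~t is true.
  2. (~t \/ p) — ~t is true.
  3. (q \/ r \/ ~p) — ~p is true.
  4. (~p \/ ~t) — ~t is true.
  5. (~q \/ ~r) — ~r is true.
  6. (~q \/ ~s \/ p) — ~s is true.
  7. (~r \/ ~s \/ q) — ~s is true.
  8. (p \/ ~s \/ t) — ~s is true.
  9. (t \/ ~r \/ p) — ~r is true.
  10. (~r \/ q \/ s) — ~r is true.
  11. (~p \/ t) — ~p is true.
  12. (s \/ ~q) — ~q is true.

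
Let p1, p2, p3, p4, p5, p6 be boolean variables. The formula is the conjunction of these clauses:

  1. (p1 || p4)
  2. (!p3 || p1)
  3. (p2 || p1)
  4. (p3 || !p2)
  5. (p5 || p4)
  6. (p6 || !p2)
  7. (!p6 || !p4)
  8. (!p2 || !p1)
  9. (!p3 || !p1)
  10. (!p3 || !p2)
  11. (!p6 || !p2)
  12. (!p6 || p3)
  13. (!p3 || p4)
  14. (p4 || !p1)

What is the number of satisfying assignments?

2

Satisfying assignments:
  p1=T p2=F p3=F p4=T p5=F p6=F
  p1=T p2=F p3=F p4=T p5=T p6=F
Count: 2.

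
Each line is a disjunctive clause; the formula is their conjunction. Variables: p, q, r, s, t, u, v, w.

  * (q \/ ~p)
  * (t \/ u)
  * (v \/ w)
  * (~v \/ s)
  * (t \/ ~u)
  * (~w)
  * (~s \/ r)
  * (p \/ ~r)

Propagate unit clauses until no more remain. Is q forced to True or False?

Unit clause (~w) sets w = False.
In (w \/ v), w is now false; v must hold, so v = True.
(~v \/ s) with v = True leaves only s, so s = True.
(~s \/ r): since s = True, the clause reduces to (r). r = True.
From (p \/ ~r) and r = True: p = True.
In (q \/ ~p), ~p is now false; q must hold, so q = True.

True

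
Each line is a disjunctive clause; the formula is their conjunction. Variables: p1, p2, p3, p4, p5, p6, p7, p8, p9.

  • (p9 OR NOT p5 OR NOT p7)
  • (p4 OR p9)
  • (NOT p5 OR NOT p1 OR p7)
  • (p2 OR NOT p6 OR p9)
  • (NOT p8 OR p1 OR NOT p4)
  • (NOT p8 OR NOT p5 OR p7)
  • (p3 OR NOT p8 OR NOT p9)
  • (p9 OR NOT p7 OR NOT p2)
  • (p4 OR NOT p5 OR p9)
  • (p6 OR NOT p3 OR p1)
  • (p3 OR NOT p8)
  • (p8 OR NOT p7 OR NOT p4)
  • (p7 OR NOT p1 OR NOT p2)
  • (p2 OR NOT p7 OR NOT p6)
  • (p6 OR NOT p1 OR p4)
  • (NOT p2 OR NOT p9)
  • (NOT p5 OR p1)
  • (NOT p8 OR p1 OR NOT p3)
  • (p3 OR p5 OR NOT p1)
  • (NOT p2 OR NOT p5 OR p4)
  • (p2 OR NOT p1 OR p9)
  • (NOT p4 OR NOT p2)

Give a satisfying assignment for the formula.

p1=F  p2=F  p3=F  p4=F  p5=F  p6=F  p7=T  p8=F  p9=T

Branch on p1: take p1 = False.
  then p5 is forced to False.
For the remaining variables, p2 = False, p3 = False, p4 = False, p6 = False, p7 = True, p8 = False, p9 = True works.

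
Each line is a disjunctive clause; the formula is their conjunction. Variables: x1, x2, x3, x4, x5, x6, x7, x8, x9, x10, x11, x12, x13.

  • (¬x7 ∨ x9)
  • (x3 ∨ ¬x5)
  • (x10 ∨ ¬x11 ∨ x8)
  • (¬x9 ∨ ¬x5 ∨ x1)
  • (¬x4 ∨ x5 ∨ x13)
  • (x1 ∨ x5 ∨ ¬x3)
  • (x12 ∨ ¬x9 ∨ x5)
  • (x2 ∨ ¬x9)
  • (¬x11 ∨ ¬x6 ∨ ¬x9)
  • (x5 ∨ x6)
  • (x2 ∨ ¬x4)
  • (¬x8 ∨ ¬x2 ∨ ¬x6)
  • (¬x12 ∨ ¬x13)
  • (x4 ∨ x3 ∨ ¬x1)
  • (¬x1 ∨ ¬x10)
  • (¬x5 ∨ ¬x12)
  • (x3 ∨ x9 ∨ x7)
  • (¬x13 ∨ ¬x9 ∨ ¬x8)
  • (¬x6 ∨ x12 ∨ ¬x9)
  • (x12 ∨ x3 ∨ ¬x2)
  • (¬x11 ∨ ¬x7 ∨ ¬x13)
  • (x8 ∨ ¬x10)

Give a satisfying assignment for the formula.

x1=0, x2=0, x3=1, x4=0, x5=1, x6=1, x7=0, x8=0, x9=0, x10=0, x11=0, x12=0, x13=1

Check each clause:
  1. (x9 ∨ ¬x7) — ¬x7 is true.
  2. (¬x5 ∨ x3) — x3 is true.
  3. (x8 ∨ x10 ∨ ¬x11) — ¬x11 is true.
  4. (x1 ∨ ¬x5 ∨ ¬x9) — ¬x9 is true.
  5. (x5 ∨ x13 ∨ ¬x4) — x5 is true.
  6. (¬x3 ∨ x5 ∨ x1) — x5 is true.
  7. (x12 ∨ ¬x9 ∨ x5) — x5 is true.
  8. (x2 ∨ ¬x9) — ¬x9 is true.
  9. (¬x6 ∨ ¬x9 ∨ ¬x11) — ¬x11 is true.
  10. (x6 ∨ x5) — x5 is true.
  11. (¬x4 ∨ x2) — ¬x4 is true.
  12. (¬x2 ∨ ¬x6 ∨ ¬x8) — ¬x8 is true.
  13. (¬x12 ∨ ¬x13) — ¬x12 is true.
  14. (x4 ∨ x3 ∨ ¬x1) — x3 is true.
  15. (¬x1 ∨ ¬x10) — ¬x1 is true.
  16. (¬x5 ∨ ¬x12) — ¬x12 is true.
  17. (x9 ∨ x3 ∨ x7) — x3 is true.
  18. (¬x13 ∨ ¬x9 ∨ ¬x8) — ¬x8 is true.
  19. (¬x9 ∨ ¬x6 ∨ x12) — ¬x9 is true.
  20. (x12 ∨ ¬x2 ∨ x3) — x3 is true.
  21. (¬x7 ∨ ¬x13 ∨ ¬x11) — ¬x7 is true.
  22. (x8 ∨ ¬x10) — ¬x10 is true.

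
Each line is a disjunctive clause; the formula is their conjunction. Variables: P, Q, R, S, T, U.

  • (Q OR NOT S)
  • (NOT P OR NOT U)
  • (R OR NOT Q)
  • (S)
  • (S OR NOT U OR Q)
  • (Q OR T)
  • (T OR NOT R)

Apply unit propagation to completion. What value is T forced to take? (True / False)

(S) stands alone — S = True.
(NOT S OR Q) with S = True leaves only Q, so Q = True.
(NOT Q OR R) with Q = True leaves only R, so R = True.
(NOT R OR T) with R = True leaves only T, so T = True.

True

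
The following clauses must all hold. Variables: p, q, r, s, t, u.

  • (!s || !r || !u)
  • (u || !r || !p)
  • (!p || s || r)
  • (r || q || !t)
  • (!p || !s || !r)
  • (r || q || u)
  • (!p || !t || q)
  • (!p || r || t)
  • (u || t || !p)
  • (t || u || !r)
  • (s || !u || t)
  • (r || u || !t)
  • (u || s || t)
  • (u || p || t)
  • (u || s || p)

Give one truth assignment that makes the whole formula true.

p=F, q=F, r=T, s=F, t=T, u=T

Try p = False.
The remaining clauses are satisfied by q = False, r = True, s = False, t = True, u = True.
Every clause has at least one true literal under this assignment.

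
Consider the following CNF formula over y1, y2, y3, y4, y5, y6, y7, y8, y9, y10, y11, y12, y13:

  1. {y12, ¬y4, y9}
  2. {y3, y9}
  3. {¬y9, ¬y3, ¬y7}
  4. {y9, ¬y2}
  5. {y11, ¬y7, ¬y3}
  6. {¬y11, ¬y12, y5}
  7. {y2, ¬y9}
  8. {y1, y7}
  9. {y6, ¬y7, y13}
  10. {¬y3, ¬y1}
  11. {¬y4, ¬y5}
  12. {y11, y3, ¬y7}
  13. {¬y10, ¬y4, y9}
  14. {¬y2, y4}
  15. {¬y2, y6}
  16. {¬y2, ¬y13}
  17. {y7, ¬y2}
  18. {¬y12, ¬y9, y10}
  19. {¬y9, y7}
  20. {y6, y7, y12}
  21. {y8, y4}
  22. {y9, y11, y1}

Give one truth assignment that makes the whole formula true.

y1=True, y2=True, y3=False, y4=True, y5=False, y6=True, y7=True, y8=True, y9=True, y10=False, y11=True, y12=False, y13=False

Check each clause:
  1. {¬y4, y9, y12} — y9 is true.
  2. {y9, y3} — y9 is true.
  3. {¬y9, ¬y7, ¬y3} — ¬y3 is true.
  4. {¬y2, y9} — y9 is true.
  5. {¬y7, y11, ¬y3} — y11 is true.
  6. {¬y11, y5, ¬y12} — ¬y12 is true.
  7. {¬y9, y2} — y2 is true.
  8. {y7, y1} — y1 is true.
  9. {y13, y6, ¬y7} — y6 is true.
  10. {¬y1, ¬y3} — ¬y3 is true.
  11. {¬y4, ¬y5} — ¬y5 is true.
  12. {¬y7, y3, y11} — y11 is true.
  13. {y9, ¬y4, ¬y10} — y9 is true.
  14. {y4, ¬y2} — y4 is true.
  15. {y6, ¬y2} — y6 is true.
  16. {¬y2, ¬y13} — ¬y13 is true.
  17. {¬y2, y7} — y7 is true.
  18. {y10, ¬y9, ¬y12} — ¬y12 is true.
  19. {¬y9, y7} — y7 is true.
  20. {y7, y6, y12} — y6 is true.
  21. {y4, y8} — y8 is true.
  22. {y1, y9, y11} — y1 is true.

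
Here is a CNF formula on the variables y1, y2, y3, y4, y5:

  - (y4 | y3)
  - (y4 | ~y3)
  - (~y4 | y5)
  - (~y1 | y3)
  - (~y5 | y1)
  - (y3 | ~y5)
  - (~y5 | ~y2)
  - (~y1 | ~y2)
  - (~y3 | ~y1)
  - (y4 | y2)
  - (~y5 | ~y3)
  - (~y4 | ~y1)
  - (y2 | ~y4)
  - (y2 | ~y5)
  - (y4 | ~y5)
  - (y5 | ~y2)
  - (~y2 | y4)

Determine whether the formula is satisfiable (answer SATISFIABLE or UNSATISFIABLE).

UNSATISFIABLE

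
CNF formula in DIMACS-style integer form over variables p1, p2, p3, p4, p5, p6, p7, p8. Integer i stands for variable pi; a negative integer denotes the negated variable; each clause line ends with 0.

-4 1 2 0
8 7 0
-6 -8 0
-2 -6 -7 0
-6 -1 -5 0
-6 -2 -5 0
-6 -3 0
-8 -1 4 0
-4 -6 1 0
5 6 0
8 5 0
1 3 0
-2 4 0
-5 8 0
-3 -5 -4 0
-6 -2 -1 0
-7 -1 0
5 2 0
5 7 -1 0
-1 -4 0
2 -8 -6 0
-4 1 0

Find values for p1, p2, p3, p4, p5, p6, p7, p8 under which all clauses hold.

p1 = F, p2 = F, p3 = T, p4 = F, p5 = T, p6 = F, p7 = F, p8 = T

Check each clause:
  1. (p2 || !p4 || p1) — !p4 is true.
  2. (p7 || p8) — p8 is true.
  3. (!p8 || !p6) — !p6 is true.
  4. (!p2 || !p6 || !p7) — !p7 is true.
  5. (!p5 || !p1 || !p6) — !p6 is true.
  6. (!p2 || !p6 || !p5) — !p6 is true.
  7. (!p6 || !p3) — !p6 is true.
  8. (!p1 || p4 || !p8) — !p1 is true.
  9. (!p6 || !p4 || p1) — !p6 is true.
  10. (p6 || p5) — p5 is true.
  11. (p8 || p5) — p8 is true.
  12. (p3 || p1) — p3 is true.
  13. (!p2 || p4) — !p2 is true.
  14. (!p5 || p8) — p8 is true.
  15. (!p4 || !p5 || !p3) — !p4 is true.
  16. (!p2 || !p6 || !p1) — !p6 is true.
  17. (!p7 || !p1) — !p7 is true.
  18. (p2 || p5) — p5 is true.
  19. (!p1 || p7 || p5) — p5 is true.
  20. (!p4 || !p1) — !p4 is true.
  21. (!p8 || p2 || !p6) — !p6 is true.
  22. (p1 || !p4) — !p4 is true.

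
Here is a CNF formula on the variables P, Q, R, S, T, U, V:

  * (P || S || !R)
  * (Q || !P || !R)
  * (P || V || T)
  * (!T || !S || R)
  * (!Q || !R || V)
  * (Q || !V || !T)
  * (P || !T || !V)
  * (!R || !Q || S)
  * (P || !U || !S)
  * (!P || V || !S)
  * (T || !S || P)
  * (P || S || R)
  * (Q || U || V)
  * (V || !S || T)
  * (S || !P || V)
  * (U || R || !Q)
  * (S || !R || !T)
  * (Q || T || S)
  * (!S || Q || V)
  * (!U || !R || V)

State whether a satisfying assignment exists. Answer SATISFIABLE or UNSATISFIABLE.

SATISFIABLE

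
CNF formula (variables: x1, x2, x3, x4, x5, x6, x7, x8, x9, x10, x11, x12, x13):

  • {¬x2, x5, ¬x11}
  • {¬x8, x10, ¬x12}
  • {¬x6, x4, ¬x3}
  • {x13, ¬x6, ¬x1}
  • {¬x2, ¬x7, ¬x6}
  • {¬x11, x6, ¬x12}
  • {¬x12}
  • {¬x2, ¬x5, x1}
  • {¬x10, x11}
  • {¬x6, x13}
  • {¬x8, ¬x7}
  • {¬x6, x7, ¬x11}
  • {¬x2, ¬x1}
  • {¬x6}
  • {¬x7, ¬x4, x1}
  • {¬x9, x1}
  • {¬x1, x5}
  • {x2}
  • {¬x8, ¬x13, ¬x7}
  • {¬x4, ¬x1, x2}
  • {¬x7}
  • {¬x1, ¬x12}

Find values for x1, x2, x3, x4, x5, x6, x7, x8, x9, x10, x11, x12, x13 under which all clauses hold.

x1 = F, x2 = T, x3 = T, x4 = T, x5 = F, x6 = F, x7 = F, x8 = F, x9 = F, x10 = F, x11 = F, x12 = F, x13 = F

Check each clause:
  1. {x5, ¬x2, ¬x11} — ¬x11 is true.
  2. {¬x12, x10, ¬x8} — ¬x8 is true.
  3. {x4, ¬x6, ¬x3} — ¬x6 is true.
  4. {¬x1, x13, ¬x6} — ¬x6 is true.
  5. {¬x6, ¬x2, ¬x7} — ¬x7 is true.
  6. {¬x12, ¬x11, x6} — ¬x12 is true.
  7. {¬x12} — ¬x12 is true.
  8. {¬x5, x1, ¬x2} — ¬x5 is true.
  9. {x11, ¬x10} — ¬x10 is true.
  10. {¬x6, x13} — ¬x6 is true.
  11. {¬x8, ¬x7} — ¬x8 is true.
  12. {x7, ¬x6, ¬x11} — ¬x6 is true.
  13. {¬x1, ¬x2} — ¬x1 is true.
  14. {¬x6} — ¬x6 is true.
  15. {x1, ¬x4, ¬x7} — ¬x7 is true.
  16. {x1, ¬x9} — ¬x9 is true.
  17. {x5, ¬x1} — ¬x1 is true.
  18. {x2} — x2 is true.
  19. {¬x7, ¬x13, ¬x8} — ¬x8 is true.
  20. {¬x1, x2, ¬x4} — x2 is true.
  21. {¬x7} — ¬x7 is true.
  22. {¬x12, ¬x1} — ¬x12 is true.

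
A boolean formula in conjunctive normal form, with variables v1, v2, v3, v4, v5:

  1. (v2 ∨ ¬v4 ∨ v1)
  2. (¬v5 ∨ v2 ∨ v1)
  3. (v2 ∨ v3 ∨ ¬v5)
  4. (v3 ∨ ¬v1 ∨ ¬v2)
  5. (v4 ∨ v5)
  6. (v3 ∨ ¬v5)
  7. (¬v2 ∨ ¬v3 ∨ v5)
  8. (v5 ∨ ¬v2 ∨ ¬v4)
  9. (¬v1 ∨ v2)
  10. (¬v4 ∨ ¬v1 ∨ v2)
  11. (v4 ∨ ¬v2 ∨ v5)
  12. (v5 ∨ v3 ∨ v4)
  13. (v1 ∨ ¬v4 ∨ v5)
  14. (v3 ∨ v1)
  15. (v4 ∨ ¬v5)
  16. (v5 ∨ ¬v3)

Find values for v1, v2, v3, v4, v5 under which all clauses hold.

v1=F, v2=T, v3=T, v4=T, v5=T

Check each clause:
  1. (¬v4 ∨ v1 ∨ v2) — v2 is true.
  2. (v1 ∨ ¬v5 ∨ v2) — v2 is true.
  3. (¬v5 ∨ v3 ∨ v2) — v2 is true.
  4. (¬v2 ∨ ¬v1 ∨ v3) — v3 is true.
  5. (v5 ∨ v4) — v4 is true.
  6. (¬v5 ∨ v3) — v3 is true.
  7. (v5 ∨ ¬v2 ∨ ¬v3) — v5 is true.
  8. (¬v4 ∨ v5 ∨ ¬v2) — v5 is true.
  9. (v2 ∨ ¬v1) — v2 is true.
  10. (¬v1 ∨ v2 ∨ ¬v4) — v2 is true.
  11. (¬v2 ∨ v5 ∨ v4) — v4 is true.
  12. (v5 ∨ v4 ∨ v3) — v3 is true.
  13. (¬v4 ∨ v5 ∨ v1) — v5 is true.
  14. (v3 ∨ v1) — v3 is true.
  15. (¬v5 ∨ v4) — v4 is true.
  16. (¬v3 ∨ v5) — v5 is true.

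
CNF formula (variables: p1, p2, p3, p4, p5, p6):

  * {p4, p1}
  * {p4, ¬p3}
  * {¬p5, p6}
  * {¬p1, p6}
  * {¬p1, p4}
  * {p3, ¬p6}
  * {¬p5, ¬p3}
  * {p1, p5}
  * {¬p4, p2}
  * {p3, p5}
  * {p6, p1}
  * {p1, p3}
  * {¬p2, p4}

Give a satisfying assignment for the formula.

Try p1 = True.
  then p6 is forced to True.
  then p4 is forced to True.
  then p3 is forced to True.
  then p5 is forced to False.
  then p2 is forced to True.
Every clause has at least one true literal under this assignment.

p1=T, p2=T, p3=T, p4=T, p5=F, p6=T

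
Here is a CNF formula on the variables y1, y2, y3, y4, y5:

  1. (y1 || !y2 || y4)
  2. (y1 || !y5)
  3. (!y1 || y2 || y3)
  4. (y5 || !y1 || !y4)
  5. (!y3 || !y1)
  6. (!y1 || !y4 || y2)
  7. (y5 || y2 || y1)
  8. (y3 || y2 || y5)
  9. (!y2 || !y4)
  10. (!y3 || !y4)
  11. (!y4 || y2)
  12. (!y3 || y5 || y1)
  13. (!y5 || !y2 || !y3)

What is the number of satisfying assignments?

2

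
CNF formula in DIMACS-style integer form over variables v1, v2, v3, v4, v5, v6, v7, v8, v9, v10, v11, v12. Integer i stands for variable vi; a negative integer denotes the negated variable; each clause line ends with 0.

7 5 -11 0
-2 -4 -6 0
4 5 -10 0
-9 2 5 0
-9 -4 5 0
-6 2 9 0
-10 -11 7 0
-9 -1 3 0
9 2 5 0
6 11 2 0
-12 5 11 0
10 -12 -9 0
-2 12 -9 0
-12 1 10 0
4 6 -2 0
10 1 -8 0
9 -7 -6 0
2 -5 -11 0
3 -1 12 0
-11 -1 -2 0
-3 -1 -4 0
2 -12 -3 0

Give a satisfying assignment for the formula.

v1=T, v2=F, v3=T, v4=F, v5=T, v6=T, v7=T, v8=T, v9=T, v10=T, v11=F, v12=F

Branch on v1: take v1 = True.
Set v2 = False and propagate.
For the remaining variables, v3 = True, v4 = False, v5 = True, v6 = True, v7 = True, v8 = True, v9 = True, v10 = True, v11 = False, v12 = False works.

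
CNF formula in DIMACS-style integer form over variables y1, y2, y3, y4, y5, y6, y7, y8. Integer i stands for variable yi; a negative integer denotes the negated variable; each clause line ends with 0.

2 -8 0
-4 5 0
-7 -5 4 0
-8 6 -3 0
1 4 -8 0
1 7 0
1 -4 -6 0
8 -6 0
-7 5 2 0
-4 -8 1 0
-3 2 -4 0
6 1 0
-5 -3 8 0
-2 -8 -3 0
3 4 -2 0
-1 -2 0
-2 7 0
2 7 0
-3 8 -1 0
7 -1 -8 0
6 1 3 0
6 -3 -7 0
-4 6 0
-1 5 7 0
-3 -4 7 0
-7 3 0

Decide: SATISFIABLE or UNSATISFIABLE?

UNSATISFIABLE

y1 = True:
  propagation gives y2=False, y8=False, y6=False, y7=True; an empty clause results — contradiction.
y1 = False:
  propagation gives y7=True, y6=True, y4=False, y5=False; an empty clause results — contradiction.
Every branch closes, so no satisfying assignment exists.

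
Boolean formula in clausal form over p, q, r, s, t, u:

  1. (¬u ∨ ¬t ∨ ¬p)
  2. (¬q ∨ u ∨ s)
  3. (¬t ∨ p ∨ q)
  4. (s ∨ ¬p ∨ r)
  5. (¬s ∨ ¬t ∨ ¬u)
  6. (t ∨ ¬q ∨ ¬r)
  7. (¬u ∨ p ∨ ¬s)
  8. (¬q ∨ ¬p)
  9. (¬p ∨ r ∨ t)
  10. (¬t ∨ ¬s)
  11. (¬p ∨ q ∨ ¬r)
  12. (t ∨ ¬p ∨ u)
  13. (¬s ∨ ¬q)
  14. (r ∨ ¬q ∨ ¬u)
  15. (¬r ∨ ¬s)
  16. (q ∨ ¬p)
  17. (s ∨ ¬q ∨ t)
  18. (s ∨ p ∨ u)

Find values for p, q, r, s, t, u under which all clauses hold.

p=F, q=F, r=F, s=T, t=F, u=F

Check each clause:
  1. (¬p ∨ ¬u ∨ ¬t) — ¬u is true.
  2. (s ∨ ¬q ∨ u) — s is true.
  3. (¬t ∨ p ∨ q) — ¬t is true.
  4. (¬p ∨ s ∨ r) — s is true.
  5. (¬t ∨ ¬s ∨ ¬u) — ¬u is true.
  6. (¬q ∨ ¬r ∨ t) — ¬r is true.
  7. (p ∨ ¬s ∨ ¬u) — ¬u is true.
  8. (¬p ∨ ¬q) — ¬q is true.
  9. (t ∨ r ∨ ¬p) — ¬p is true.
  10. (¬s ∨ ¬t) — ¬t is true.
  11. (q ∨ ¬p ∨ ¬r) — ¬r is true.
  12. (t ∨ ¬p ∨ u) — ¬p is true.
  13. (¬q ∨ ¬s) — ¬q is true.
  14. (r ∨ ¬u ∨ ¬q) — ¬u is true.
  15. (¬s ∨ ¬r) — ¬r is true.
  16. (¬p ∨ q) — ¬p is true.
  17. (t ∨ s ∨ ¬q) — s is true.
  18. (u ∨ p ∨ s) — s is true.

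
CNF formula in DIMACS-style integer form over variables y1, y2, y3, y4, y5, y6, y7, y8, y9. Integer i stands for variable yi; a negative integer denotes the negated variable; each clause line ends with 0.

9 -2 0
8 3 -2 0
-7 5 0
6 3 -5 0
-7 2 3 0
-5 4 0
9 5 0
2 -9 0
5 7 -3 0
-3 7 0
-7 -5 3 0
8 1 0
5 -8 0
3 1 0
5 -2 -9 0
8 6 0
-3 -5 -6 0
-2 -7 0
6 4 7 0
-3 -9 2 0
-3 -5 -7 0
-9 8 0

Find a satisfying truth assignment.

y1=1, y2=0, y3=0, y4=1, y5=1, y6=1, y7=0, y8=0, y9=0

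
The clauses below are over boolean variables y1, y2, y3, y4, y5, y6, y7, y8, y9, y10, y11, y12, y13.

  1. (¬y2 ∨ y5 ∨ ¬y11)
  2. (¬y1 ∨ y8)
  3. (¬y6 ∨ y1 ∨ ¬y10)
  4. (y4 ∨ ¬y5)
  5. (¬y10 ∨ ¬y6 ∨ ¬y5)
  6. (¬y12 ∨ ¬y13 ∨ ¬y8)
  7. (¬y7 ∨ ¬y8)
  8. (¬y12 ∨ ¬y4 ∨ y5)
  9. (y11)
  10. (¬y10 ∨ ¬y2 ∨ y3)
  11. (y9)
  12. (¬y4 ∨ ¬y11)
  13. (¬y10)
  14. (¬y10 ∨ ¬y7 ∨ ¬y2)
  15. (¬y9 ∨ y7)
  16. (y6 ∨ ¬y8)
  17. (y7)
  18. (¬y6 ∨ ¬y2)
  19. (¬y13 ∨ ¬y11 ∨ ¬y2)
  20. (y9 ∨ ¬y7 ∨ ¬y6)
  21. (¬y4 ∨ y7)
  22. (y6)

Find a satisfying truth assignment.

Unit propagation: (y11) forces y11 = True.
Unit propagation: (y9) forces y9 = True.
The clause (¬y4) is unit: y4 must be False.
The clause (¬y5) is unit: y5 must be False.
The clause (¬y2) is unit: y2 must be False.
The clause (¬y10) is unit: y10 must be False.
(y7) is a unit clause, so y7 = True.
(¬y8) is a unit clause, so y8 = False.
The clause (¬y1) is unit: y1 must be False.
Unit propagation: (y6) forces y6 = True.
y3, y12, y13 are now unconstrained; take y3 = False, y12 = True, y13 = False.

y1=0, y2=0, y3=0, y4=0, y5=0, y6=1, y7=1, y8=0, y9=1, y10=0, y11=1, y12=1, y13=0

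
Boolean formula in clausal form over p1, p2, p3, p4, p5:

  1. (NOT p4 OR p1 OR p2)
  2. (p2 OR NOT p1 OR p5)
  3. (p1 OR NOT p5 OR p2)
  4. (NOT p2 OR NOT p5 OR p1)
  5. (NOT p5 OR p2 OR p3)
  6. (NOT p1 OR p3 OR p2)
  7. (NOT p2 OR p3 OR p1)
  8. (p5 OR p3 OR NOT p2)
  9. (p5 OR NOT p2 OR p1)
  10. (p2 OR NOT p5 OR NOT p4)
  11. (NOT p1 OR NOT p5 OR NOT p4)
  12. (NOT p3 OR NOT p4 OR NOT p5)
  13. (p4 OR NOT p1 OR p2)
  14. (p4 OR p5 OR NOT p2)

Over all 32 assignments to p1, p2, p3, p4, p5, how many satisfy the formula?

5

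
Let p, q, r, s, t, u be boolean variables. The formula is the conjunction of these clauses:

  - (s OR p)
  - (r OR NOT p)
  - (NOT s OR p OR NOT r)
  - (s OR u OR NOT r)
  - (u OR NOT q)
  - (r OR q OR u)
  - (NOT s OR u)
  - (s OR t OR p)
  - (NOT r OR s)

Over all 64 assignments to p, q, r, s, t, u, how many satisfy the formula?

The models are:
  p=F q=F r=F s=T t=F u=T
  p=F q=F r=F s=T t=T u=T
  p=F q=T r=F s=T t=F u=T
  p=F q=T r=F s=T t=T u=T
  p=T q=F r=T s=T t=F u=T
  p=T q=F r=T s=T t=T u=T
  p=T q=T r=T s=T t=F u=T
  p=T q=T r=T s=T t=T u=T
That's 8 in total.

8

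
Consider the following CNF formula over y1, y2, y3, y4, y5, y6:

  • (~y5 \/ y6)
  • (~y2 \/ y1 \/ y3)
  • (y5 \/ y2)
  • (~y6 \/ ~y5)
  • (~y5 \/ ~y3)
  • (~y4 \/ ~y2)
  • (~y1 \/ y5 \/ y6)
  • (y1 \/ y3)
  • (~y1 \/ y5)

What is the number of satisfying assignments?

2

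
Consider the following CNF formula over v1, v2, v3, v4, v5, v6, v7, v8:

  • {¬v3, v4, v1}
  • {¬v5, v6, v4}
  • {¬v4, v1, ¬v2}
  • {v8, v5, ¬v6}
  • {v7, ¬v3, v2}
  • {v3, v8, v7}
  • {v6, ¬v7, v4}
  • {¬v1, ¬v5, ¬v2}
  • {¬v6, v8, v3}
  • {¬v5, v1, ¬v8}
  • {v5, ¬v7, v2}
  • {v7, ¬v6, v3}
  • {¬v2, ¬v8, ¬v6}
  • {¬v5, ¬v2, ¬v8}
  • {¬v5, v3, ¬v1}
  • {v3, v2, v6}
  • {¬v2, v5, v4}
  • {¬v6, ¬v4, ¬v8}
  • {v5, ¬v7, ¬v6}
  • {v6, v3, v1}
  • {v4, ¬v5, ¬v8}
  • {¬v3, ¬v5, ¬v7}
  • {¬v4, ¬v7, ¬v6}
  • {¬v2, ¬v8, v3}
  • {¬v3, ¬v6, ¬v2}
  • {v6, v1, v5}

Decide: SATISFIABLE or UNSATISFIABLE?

Branch on v1: take v1 = True.
Set v2 = True and propagate.
  then v5 is forced to False.
  then v4 is forced to True.
The remaining clauses are satisfied by v3 = True, v6 = False, v7 = False, v8 = True.
Every clause has at least one true literal under this assignment.
So v1 = T, v2 = T, v3 = T, v4 = T, v5 = F, v6 = F, v7 = F, v8 = T is a satisfying assignment.

SATISFIABLE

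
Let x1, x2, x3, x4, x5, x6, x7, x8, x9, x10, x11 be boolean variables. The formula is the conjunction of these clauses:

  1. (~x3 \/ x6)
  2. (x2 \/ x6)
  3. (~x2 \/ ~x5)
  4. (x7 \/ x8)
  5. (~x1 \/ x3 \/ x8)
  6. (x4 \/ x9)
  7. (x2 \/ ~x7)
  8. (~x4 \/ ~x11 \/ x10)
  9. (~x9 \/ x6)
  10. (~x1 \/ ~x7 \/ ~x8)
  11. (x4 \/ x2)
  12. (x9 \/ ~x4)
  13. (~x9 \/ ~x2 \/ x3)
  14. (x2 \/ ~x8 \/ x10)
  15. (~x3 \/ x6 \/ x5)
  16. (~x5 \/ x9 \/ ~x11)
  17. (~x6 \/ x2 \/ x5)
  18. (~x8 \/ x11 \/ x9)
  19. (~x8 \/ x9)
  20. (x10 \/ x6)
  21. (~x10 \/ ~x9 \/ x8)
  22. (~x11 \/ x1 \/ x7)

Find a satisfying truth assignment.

Branch on x1: take x1 = False.
The remaining clauses are satisfied by x2 = True, x3 = True, x4 = True, x5 = False, x6 = True, x7 = True, x8 = False, x9 = True, x10 = False, x11 = False.

x1 = F, x2 = T, x3 = T, x4 = T, x5 = F, x6 = T, x7 = T, x8 = F, x9 = T, x10 = F, x11 = F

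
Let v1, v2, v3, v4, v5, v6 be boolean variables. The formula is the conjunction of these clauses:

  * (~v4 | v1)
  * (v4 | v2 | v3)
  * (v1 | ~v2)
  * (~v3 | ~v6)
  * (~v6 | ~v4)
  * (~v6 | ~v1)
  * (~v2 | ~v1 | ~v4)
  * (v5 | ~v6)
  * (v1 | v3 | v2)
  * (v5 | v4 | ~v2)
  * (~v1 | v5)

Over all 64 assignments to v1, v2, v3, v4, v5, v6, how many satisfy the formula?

7

Case analysis on v1 and v2:
  v1=1, v2=1: remaining (v3,v4,v5,v6) ∈ {(0,0,1,0); (1,0,1,0)} — 2.
  v1=1, v2=0: remaining (v3,v4,v5,v6) ∈ {(0,1,1,0); (1,0,1,0); (1,1,1,0)} — 3.
  v1=0, v2=1: a clause becomes empty — 0.
  v1=0, v2=0: remaining (v3,v4,v5,v6) ∈ {(1,0,0,0); (1,0,1,0)} — 2.
Total: 2 + 3 + 0 + 2 = 7.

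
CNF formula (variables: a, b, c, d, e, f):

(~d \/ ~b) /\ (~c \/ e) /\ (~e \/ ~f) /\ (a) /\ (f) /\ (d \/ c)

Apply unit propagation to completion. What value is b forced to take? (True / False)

False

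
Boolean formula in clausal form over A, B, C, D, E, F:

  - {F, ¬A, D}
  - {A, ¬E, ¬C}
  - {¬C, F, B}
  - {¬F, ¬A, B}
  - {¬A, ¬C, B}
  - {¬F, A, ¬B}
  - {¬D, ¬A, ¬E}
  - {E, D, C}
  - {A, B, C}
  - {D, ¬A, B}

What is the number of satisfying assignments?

15

Case analysis on A and B:
  A=1, B=1: 7 of the 16 assignments to (C,D,E,F) work.
  A=1, B=0: remaining (C,D,E,F) ∈ {(0,1,0,0)} — 1.
  A=0, B=1: 5 of the 16 assignments to (C,D,E,F) work.
  A=0, B=0: remaining (C,D,E,F) ∈ {(1,0,0,1); (1,1,0,1)} — 2.
Total: 7 + 1 + 5 + 2 = 15.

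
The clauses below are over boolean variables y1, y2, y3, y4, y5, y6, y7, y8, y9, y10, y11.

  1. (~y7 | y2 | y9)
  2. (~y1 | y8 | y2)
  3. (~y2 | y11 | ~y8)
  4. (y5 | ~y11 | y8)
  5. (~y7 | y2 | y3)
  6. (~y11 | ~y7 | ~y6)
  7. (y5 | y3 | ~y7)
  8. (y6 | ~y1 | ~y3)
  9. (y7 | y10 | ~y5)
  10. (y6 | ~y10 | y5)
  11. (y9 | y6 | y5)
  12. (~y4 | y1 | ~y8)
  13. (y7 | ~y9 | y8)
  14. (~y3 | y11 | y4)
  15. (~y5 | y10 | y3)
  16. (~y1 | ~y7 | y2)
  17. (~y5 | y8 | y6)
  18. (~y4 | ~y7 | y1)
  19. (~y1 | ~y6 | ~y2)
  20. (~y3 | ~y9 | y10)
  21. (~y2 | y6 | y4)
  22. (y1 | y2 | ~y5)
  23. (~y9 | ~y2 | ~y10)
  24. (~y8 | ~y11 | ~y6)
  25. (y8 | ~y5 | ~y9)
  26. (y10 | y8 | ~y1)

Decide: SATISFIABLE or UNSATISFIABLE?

Try y1 = True.
Branch on y2: take y2 = False.
  then y8 is forced to True.
  then y7 is forced to False.
For the remaining variables, y3 = True, y4 = True, y5 = True, y6 = True, y9 = True, y10 = True, y11 = False works.
So y1 = T  y2 = F  y3 = T  y4 = T  y5 = T  y6 = T  y7 = F  y8 = T  y9 = T  y10 = T  y11 = F is a satisfying assignment.

SATISFIABLE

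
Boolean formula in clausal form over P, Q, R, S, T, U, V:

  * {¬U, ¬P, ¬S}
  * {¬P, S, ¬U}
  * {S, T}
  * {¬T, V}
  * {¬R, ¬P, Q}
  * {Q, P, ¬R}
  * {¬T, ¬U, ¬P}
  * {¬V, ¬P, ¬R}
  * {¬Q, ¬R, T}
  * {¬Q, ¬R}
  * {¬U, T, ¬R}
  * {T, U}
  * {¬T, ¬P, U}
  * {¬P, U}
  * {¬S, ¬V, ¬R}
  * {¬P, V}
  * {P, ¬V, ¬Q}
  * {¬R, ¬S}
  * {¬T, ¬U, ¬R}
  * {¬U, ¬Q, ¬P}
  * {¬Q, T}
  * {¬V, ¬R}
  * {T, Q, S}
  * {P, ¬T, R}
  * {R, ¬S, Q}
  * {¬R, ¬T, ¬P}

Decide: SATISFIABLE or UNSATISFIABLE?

P = True:
  propagation gives U=True, S=False; an empty clause results — contradiction.
P = False:
  R = True:
    propagation gives Q=True; an empty clause results — contradiction.
  R = False:
    propagation gives T=False, S=True, U=True, Q=False; an empty clause results — contradiction.
Every branch closes, so no satisfying assignment exists.

UNSATISFIABLE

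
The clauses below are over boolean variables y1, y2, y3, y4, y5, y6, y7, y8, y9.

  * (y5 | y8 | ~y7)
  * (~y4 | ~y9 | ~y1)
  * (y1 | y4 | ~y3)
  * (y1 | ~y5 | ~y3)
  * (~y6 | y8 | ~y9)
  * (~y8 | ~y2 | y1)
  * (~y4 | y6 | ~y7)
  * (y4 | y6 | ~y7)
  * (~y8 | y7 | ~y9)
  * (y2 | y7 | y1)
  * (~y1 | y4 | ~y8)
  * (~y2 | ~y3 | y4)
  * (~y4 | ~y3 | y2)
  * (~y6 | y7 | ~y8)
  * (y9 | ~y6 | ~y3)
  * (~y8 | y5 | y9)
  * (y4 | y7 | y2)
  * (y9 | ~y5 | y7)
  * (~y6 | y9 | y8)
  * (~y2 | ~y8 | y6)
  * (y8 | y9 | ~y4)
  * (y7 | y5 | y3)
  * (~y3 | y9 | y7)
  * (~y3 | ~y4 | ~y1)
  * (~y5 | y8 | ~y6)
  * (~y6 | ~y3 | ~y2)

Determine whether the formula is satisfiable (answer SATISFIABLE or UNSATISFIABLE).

SATISFIABLE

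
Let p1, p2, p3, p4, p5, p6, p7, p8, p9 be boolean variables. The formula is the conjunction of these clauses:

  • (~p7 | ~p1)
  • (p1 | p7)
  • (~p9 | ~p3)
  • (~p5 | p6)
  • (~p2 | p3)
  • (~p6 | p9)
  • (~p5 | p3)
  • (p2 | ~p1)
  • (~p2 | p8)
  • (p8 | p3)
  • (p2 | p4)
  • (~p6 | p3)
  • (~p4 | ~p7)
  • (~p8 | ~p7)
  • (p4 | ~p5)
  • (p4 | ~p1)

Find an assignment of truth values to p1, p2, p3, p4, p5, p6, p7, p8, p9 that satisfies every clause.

Pure literal: p5 appears only negated; assign p5 = False.
Try p1 = True.
  then p7 is forced to False.
  then p2 is forced to True.
  then p3 is forced to True.
  then p9 is forced to False.
  then p6 is forced to False.
  then p8 is forced to True.
  then p4 is forced to True.
Every clause has at least one true literal under this assignment.
Check each clause:
  1. (~p7 | ~p1) — ~p7 is true.
  2. (p1 | p7) — p1 is true.
  3. (~p9 | ~p3) — ~p9 is true.
  4. (p6 | ~p5) — ~p5 is true.
  5. (p3 | ~p2) — p3 is true.
  6. (~p6 | p9) — ~p6 is true.
  7. (p3 | ~p5) — p3 is true.
  8. (p2 | ~p1) — p2 is true.
  9. (p8 | ~p2) — p8 is true.
  10. (p8 | p3) — p8 is true.
  11. (p2 | p4) — p2 is true.
  12. (p3 | ~p6) — ~p6 is true.
  13. (~p7 | ~p4) — ~p7 is true.
  14. (~p7 | ~p8) — ~p7 is true.
  15. (p4 | ~p5) — ~p5 is true.
  16. (p4 | ~p1) — p4 is true.

p1=1  p2=1  p3=1  p4=1  p5=0  p6=0  p7=0  p8=1  p9=0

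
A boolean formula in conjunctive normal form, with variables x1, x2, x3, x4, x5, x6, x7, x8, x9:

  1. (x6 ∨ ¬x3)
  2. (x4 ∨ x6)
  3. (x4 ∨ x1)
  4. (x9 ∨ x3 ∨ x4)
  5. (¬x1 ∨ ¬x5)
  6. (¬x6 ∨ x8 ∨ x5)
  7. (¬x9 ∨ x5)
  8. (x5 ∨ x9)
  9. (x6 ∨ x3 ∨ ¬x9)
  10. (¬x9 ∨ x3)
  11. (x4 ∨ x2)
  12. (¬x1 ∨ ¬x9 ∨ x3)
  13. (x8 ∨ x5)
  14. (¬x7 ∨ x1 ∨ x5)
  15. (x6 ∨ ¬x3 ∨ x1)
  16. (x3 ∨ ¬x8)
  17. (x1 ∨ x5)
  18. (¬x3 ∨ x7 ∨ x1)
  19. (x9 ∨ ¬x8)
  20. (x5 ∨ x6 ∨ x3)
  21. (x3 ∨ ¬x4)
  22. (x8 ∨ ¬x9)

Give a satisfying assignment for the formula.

Pure literal: x2 appears only positively; assign x2 = True.
Set x1 = False and propagate.
  then x4 is forced to True.
  then x5 is forced to True.
  then x3 is forced to True.
  then x6 is forced to True.
  then x7 is forced to True.
Try x8 = False.
  then x9 is forced to False.

x1=False, x2=True, x3=True, x4=True, x5=True, x6=True, x7=True, x8=False, x9=False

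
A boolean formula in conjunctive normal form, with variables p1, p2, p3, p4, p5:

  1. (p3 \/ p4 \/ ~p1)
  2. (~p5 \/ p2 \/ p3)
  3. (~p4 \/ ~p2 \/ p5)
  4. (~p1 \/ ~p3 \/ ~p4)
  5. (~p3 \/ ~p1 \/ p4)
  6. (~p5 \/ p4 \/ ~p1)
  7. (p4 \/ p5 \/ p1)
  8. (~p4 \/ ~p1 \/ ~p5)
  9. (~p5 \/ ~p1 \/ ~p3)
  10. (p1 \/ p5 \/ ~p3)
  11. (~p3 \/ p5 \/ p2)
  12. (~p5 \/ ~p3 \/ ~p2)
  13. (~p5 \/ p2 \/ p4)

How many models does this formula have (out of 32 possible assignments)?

5

The models are:
  p1=F p2=F p3=F p4=T p5=F
  p1=F p2=F p3=T p4=T p5=T
  p1=F p2=T p3=F p4=F p5=T
  p1=F p2=T p3=F p4=T p5=T
  p1=T p2=F p3=F p4=T p5=F
That's 5 in total.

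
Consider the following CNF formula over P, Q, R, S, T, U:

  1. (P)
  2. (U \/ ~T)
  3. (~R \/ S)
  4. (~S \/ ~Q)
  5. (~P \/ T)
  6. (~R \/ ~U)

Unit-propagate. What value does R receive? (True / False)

(P) stands alone — P = True.
In (~P \/ T), ~P is now false; T must hold, so T = True.
In (~T \/ U), ~T is now false; U must hold, so U = True.
In (~R \/ ~U), ~U is now false; ~R must hold, so R = False.

False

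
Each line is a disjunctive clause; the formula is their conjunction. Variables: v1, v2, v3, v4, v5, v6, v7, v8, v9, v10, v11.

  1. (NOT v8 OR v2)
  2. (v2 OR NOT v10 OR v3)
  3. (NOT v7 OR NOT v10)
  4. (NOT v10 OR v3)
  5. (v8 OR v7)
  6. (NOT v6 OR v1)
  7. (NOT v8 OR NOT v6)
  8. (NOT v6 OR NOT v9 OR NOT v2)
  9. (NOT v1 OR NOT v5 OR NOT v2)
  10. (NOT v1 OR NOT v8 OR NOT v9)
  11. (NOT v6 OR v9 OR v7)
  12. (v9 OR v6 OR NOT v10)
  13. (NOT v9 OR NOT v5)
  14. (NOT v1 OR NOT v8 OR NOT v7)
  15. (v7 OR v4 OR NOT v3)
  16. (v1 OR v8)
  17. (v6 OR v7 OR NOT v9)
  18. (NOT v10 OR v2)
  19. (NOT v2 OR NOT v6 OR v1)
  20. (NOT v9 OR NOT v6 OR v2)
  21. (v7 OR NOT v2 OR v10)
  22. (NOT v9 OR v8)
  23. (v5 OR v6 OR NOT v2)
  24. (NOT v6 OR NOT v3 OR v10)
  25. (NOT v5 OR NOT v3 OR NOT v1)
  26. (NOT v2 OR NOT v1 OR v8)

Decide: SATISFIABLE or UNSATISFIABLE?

Try v1 = True.
Set v2 = False and propagate.
  then v8 is forced to False.
  then v7 is forced to True.
  then v10 is forced to False.
  then v9 is forced to False.
The remaining clauses are satisfied by v3 = True, v4 = False, v5 = False, v6 = False, v11 = True.
Every clause has at least one true literal under this assignment.
So v1=True, v2=False, v3=True, v4=False, v5=False, v6=False, v7=True, v8=False, v9=False, v10=False, v11=True is a satisfying assignment.

SATISFIABLE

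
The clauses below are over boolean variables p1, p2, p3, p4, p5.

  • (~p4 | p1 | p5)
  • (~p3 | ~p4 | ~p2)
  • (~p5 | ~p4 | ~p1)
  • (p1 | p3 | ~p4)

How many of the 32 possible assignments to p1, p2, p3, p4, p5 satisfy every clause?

Case analysis on p4 and p1:
  p4=T, p1=T: remaining (p2,p3,p5) ∈ {(F,F,F); (F,T,F); (T,F,F)} — 3.
  p4=T, p1=F: remaining (p2,p3,p5) ∈ {(F,T,T)} — 1.
  p4=F, p1=T: p2, p3, p5 free → 2^3 = 8.
  p4=F, p1=F: p2, p3, p5 free → 2^3 = 8.
Total: 3 + 1 + 8 + 8 = 20.

20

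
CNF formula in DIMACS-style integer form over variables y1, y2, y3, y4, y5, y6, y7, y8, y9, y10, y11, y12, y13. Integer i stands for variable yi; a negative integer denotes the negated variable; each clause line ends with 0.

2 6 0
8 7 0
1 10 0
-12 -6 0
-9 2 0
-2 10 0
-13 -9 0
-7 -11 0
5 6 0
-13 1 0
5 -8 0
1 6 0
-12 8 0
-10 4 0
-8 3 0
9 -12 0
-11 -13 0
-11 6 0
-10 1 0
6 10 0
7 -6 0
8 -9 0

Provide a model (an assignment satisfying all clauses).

y1 = True, y2 = False, y3 = False, y4 = False, y5 = False, y6 = True, y7 = True, y8 = False, y9 = False, y10 = False, y11 = False, y12 = False, y13 = True

Pure literal: y1 appears only positively; assign y1 = True.
y11 occurs only negated in the remaining clauses — set y11 = False.
Branch on y2: take y2 = False.
  then y6 is forced to True.
  then y12 is forced to False.
  then y9 is forced to False.
  then y7 is forced to True.
Try y3 = False.
  then y8 is forced to False.
The remaining clauses are satisfied by y4 = False, y5 = False, y10 = False, y13 = True.
Every clause has at least one true literal under this assignment.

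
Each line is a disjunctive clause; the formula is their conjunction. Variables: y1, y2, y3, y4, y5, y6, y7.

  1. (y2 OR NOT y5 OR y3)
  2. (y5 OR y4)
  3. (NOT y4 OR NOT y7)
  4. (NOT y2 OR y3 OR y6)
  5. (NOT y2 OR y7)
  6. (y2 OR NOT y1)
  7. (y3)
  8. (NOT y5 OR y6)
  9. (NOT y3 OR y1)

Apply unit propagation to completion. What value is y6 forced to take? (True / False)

True

(y3) is a unit clause: y3 = True.
(NOT y3 OR y1) with y3 = True leaves only y1, so y1 = True.
From (NOT y1 OR y2) and y1 = True: y2 = True.
(NOT y2 OR y7): since y2 = True, the clause reduces to (y7). y7 = True.
(NOT y7 OR NOT y4) with y7 = True leaves only NOT y4, so y4 = False.
(y4 OR y5) with y4 = False leaves only y5, so y5 = True.
In (y6 OR NOT y5), NOT y5 is now false; y6 must hold, so y6 = True.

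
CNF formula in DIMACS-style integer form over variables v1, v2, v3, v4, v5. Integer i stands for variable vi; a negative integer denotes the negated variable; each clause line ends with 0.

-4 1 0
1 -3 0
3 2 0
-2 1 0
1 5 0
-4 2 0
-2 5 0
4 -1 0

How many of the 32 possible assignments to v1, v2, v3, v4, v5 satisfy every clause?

2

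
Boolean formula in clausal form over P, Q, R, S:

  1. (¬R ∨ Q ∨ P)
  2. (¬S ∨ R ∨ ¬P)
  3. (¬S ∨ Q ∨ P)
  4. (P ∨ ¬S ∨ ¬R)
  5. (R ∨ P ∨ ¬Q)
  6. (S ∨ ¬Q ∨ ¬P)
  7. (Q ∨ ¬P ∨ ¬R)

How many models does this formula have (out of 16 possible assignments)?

4

Satisfying assignments:
  P=F Q=F R=F S=F
  P=F Q=T R=T S=F
  P=T Q=F R=F S=F
  P=T Q=T R=T S=T
Count: 4.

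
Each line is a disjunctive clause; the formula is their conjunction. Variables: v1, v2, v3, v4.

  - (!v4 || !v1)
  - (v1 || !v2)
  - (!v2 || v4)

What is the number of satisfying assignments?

6

The models are:
  v1=0 v2=0 v3=0 v4=0
  v1=0 v2=0 v3=0 v4=1
  v1=0 v2=0 v3=1 v4=0
  v1=0 v2=0 v3=1 v4=1
  v1=1 v2=0 v3=0 v4=0
  v1=1 v2=0 v3=1 v4=0
Count: 6.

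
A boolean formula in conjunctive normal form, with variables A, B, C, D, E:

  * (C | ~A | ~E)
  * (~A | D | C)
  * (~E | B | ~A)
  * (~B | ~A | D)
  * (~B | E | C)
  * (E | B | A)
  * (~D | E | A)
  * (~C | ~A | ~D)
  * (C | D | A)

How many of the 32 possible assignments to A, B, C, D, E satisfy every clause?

Split on A, then C.
  A=1, C=1: remaining (B,D,E) ∈ {(0,0,0)} — 1.
  A=1, C=0: remaining (B,D,E) ∈ {(0,1,0)} — 1.
  A=0, C=1: 5 of the 8 assignments to (B,D,E) work.
  A=0, C=0: remaining (B,D,E) ∈ {(0,1,1); (1,1,1)} — 2.
Total: 1 + 1 + 5 + 2 = 9.

9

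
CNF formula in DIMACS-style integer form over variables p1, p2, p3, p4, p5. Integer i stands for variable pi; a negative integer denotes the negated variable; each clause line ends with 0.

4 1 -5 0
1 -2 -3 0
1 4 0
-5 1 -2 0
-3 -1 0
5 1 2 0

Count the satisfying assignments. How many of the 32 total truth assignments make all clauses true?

11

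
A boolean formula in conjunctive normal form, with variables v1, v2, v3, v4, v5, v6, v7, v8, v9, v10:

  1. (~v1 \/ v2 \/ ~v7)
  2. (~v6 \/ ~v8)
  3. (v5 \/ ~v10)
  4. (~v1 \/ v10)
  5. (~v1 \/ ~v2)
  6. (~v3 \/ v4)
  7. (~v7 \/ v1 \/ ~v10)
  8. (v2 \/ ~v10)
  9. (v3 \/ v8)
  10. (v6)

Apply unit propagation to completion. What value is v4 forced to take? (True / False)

(v6) is a unit clause: v6 = True.
(~v6 \/ ~v8) with v6 = True leaves only ~v8, so v8 = False.
(v8 \/ v3) with v8 = False leaves only v3, so v3 = True.
From (~v3 \/ v4) and v3 = True: v4 = True.

True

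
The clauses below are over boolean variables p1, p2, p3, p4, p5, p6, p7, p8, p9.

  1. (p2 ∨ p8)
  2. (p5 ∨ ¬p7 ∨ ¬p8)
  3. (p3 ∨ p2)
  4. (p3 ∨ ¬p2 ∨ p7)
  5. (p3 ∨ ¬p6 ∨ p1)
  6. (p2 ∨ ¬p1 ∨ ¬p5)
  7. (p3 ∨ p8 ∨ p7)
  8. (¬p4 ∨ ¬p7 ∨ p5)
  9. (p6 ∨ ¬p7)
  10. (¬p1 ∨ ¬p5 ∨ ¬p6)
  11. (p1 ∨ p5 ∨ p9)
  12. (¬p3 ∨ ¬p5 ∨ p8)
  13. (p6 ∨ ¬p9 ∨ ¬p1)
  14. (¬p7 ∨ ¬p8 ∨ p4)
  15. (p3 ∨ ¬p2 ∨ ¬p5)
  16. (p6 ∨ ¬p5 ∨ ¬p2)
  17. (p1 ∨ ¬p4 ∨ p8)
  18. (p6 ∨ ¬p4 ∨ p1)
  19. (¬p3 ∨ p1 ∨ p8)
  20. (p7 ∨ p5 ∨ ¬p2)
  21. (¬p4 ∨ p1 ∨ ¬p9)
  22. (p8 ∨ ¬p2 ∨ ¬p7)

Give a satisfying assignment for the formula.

p1=0, p2=0, p3=1, p4=0, p5=1, p6=1, p7=0, p8=1, p9=0

Check each clause:
  1. (p2 ∨ p8) — p8 is true.
  2. (p5 ∨ ¬p8 ∨ ¬p7) — ¬p7 is true.
  3. (p3 ∨ p2) — p3 is true.
  4. (p3 ∨ ¬p2 ∨ p7) — p3 is true.
  5. (p3 ∨ ¬p6 ∨ p1) — p3 is true.
  6. (¬p1 ∨ ¬p5 ∨ p2) — ¬p1 is true.
  7. (p3 ∨ p8 ∨ p7) — p8 is true.
  8. (¬p7 ∨ ¬p4 ∨ p5) — ¬p7 is true.
  9. (p6 ∨ ¬p7) — ¬p7 is true.
  10. (¬p5 ∨ ¬p6 ∨ ¬p1) — ¬p1 is true.
  11. (p5 ∨ p9 ∨ p1) — p5 is true.
  12. (¬p5 ∨ ¬p3 ∨ p8) — p8 is true.
  13. (¬p1 ∨ p6 ∨ ¬p9) — p6 is true.
  14. (p4 ∨ ¬p8 ∨ ¬p7) — ¬p7 is true.
  15. (¬p2 ∨ p3 ∨ ¬p5) — p3 is true.
  16. (¬p2 ∨ ¬p5 ∨ p6) — p6 is true.
  17. (p1 ∨ ¬p4 ∨ p8) — p8 is true.
  18. (¬p4 ∨ p6 ∨ p1) — ¬p4 is true.
  19. (p8 ∨ ¬p3 ∨ p1) — p8 is true.
  20. (p5 ∨ ¬p2 ∨ p7) — p5 is true.
  21. (p1 ∨ ¬p9 ∨ ¬p4) — ¬p4 is true.
  22. (p8 ∨ ¬p7 ∨ ¬p2) — p8 is true.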